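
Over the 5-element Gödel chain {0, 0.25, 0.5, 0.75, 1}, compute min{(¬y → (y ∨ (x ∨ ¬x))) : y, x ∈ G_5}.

0.25

The minimum is attained at y = 0, x = 0.25:
  ¬y: Gödel ¬ of 0 = 1 (operand is 0)
  ¬x: Gödel ¬ of 0.25 = 0 (operand ≠ 0)
  (x ∨ ¬x) = max(0.25, 0) = 0.25
  (y ∨ (x ∨ ¬x)) = max(0, 0.25) = 0.25
  (¬y → (y ∨ (x ∨ ¬x))): 1 > 0.25, so result = 0.25
Checking all 25 assignments confirms none give a value below 0.25.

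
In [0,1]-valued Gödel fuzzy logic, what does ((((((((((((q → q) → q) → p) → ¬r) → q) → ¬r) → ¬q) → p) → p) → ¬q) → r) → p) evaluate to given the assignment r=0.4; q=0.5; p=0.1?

0.10

(q → q): 0.5 ≤ 0.5, so result = 1
((q → q) → q): 1 > 0.5, so result = 0.5
(((q → q) → q) → p): 0.5 > 0.1, so result = 0.1
¬r: Gödel ¬ of 0.4 = 0 (operand ≠ 0)
((((q → q) → q) → p) → ¬r): 0.1 > 0, so result = 0
(((((q → q) → q) → p) → ¬r) → q): 0 ≤ 0.5, so result = 1
¬r: Gödel ¬ of 0.4 = 0 (operand ≠ 0)
((((((q → q) → q) → p) → ¬r) → q) → ¬r): 1 > 0, so result = 0
¬q: Gödel ¬ of 0.5 = 0 (operand ≠ 0)
(((((((q → q) → q) → p) → ¬r) → q) → ¬r) → ¬q): 0 ≤ 0, so result = 1
((((((((q → q) → q) → p) → ¬r) → q) → ¬r) → ¬q) → p): 1 > 0.1, so result = 0.1
(((((((((q → q) → q) → p) → ¬r) → q) → ¬r) → ¬q) → p) → p): 0.1 ≤ 0.1, so result = 1
¬q: Gödel ¬ of 0.5 = 0 (operand ≠ 0)
((((((((((q → q) → q) → p) → ¬r) → q) → ¬r) → ¬q) → p) → p) → ¬q): 1 > 0, so result = 0
(((((((((((q → q) → q) → p) → ¬r) → q) → ¬r) → ¬q) → p) → p) → ¬q) → r): 0 ≤ 0.4, so result = 1
((((((((((((q → q) → q) → p) → ¬r) → q) → ¬r) → ¬q) → p) → p) → ¬q) → r) → p): 1 > 0.1, so result = 0.1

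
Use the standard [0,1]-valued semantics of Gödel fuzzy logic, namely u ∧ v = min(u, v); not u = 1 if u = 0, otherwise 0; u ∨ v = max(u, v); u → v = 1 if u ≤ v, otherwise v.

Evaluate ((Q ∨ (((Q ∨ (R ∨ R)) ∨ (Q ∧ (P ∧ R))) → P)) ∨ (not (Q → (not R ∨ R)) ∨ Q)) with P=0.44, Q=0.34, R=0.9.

0.44

(R ∨ R) = max(0.9, 0.9) = 0.9
(Q ∨ (R ∨ R)) = max(0.34, 0.9) = 0.9
(P ∧ R) = min(0.44, 0.9) = 0.44
(Q ∧ (P ∧ R)) = min(0.34, 0.44) = 0.34
((Q ∨ (R ∨ R)) ∨ (Q ∧ (P ∧ R))) = max(0.9, 0.34) = 0.9
(((Q ∨ (R ∨ R)) ∨ (Q ∧ (P ∧ R))) → P): 0.9 > 0.44, so result = 0.44
(Q ∨ (((Q ∨ (R ∨ R)) ∨ (Q ∧ (P ∧ R))) → P)) = max(0.34, 0.44) = 0.44
not R: Gödel ¬ of 0.9 = 0 (operand ≠ 0)
(not R ∨ R) = max(0, 0.9) = 0.9
(Q → (not R ∨ R)): 0.34 ≤ 0.9, so result = 1
not (Q → (not R ∨ R)): Gödel ¬ of 1 = 0 (operand ≠ 0)
(not (Q → (not R ∨ R)) ∨ Q) = max(0, 0.34) = 0.34
((Q ∨ (((Q ∨ (R ∨ R)) ∨ (Q ∧ (P ∧ R))) → P)) ∨ (not (Q → (not R ∨ R)) ∨ Q)) = max(0.44, 0.34) = 0.44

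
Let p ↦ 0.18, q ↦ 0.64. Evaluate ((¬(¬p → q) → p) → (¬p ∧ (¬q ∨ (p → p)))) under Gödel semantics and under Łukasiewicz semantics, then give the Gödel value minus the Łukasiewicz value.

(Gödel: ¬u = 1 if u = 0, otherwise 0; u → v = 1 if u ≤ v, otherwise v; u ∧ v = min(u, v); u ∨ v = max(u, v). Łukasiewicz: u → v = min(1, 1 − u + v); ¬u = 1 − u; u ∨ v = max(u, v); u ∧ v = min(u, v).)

Gödel evaluation:
  ¬p: Gödel ¬ of 0.18 = 0 (operand ≠ 0)
  (¬p → q): 0 ≤ 0.64, so result = 1
  ¬(¬p → q): Gödel ¬ of 1 = 0 (operand ≠ 0)
  (¬(¬p → q) → p): 0 ≤ 0.18, so result = 1
  ¬p: Gödel ¬ of 0.18 = 0 (operand ≠ 0)
  ¬q: Gödel ¬ of 0.64 = 0 (operand ≠ 0)
  (p → p): 0.18 ≤ 0.18, so result = 1
  (¬q ∨ (p → p)) = max(0, 1) = 1
  (¬p ∧ (¬q ∨ (p → p))) = min(0, 1) = 0
  ((¬(¬p → q) → p) → (¬p ∧ (¬q ∨ (p → p)))): 1 > 0, so result = 0
  Gödel value = 0
Łukasiewicz evaluation:
  ¬p: Łukasiewicz ¬ gives 1 − 0.18 = 0.82
  (¬p → q): min(1, 1 − 0.82 + 0.64) = 0.82
  ¬(¬p → q): Łukasiewicz ¬ gives 1 − 0.82 = 0.18
  (¬(¬p → q) → p): min(1, 1 − 0.18 + 0.18) = 1
  ¬p: Łukasiewicz ¬ gives 1 − 0.18 = 0.82
  ¬q: Łukasiewicz ¬ gives 1 − 0.64 = 0.36
  (p → p): min(1, 1 − 0.18 + 0.18) = 1
  (¬q ∨ (p → p)) = max(0.36, 1) = 1
  (¬p ∧ (¬q ∨ (p → p))) = min(0.82, 1) = 0.82
  ((¬(¬p → q) → p) → (¬p ∧ (¬q ∨ (p → p)))): min(1, 1 − 1 + 0.82) = 0.82
  Łukasiewicz value = 0.82
Difference: 0 − 0.82 = -0.82

-0.82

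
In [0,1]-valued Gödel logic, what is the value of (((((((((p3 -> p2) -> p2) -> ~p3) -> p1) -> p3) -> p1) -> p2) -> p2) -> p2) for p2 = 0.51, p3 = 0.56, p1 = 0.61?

0.51

(p3 -> p2): 0.56 > 0.51, so result = 0.51
((p3 -> p2) -> p2): 0.51 ≤ 0.51, so result = 1
~p3: Gödel ¬ of 0.56 = 0 (operand ≠ 0)
(((p3 -> p2) -> p2) -> ~p3): 1 > 0, so result = 0
((((p3 -> p2) -> p2) -> ~p3) -> p1): 0 ≤ 0.61, so result = 1
(((((p3 -> p2) -> p2) -> ~p3) -> p1) -> p3): 1 > 0.56, so result = 0.56
((((((p3 -> p2) -> p2) -> ~p3) -> p1) -> p3) -> p1): 0.56 ≤ 0.61, so result = 1
(((((((p3 -> p2) -> p2) -> ~p3) -> p1) -> p3) -> p1) -> p2): 1 > 0.51, so result = 0.51
((((((((p3 -> p2) -> p2) -> ~p3) -> p1) -> p3) -> p1) -> p2) -> p2): 0.51 ≤ 0.51, so result = 1
(((((((((p3 -> p2) -> p2) -> ~p3) -> p1) -> p3) -> p1) -> p2) -> p2) -> p2): 1 > 0.51, so result = 0.51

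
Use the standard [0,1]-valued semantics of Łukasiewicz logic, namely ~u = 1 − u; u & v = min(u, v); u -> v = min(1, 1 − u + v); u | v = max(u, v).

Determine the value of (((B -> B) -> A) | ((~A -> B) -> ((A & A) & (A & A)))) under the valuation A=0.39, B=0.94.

0.39

(B -> B): min(1, 1 − 0.94 + 0.94) = 1
((B -> B) -> A): min(1, 1 − 1 + 0.39) = 0.39
~A: Łukasiewicz ¬ gives 1 − 0.39 = 0.61
(~A -> B): min(1, 1 − 0.61 + 0.94) = 1
(A & A) = min(0.39, 0.39) = 0.39
(A & A) = min(0.39, 0.39) = 0.39
((A & A) & (A & A)) = min(0.39, 0.39) = 0.39
((~A -> B) -> ((A & A) & (A & A))): min(1, 1 − 1 + 0.39) = 0.39
(((B -> B) -> A) | ((~A -> B) -> ((A & A) & (A & A)))) = max(0.39, 0.39) = 0.39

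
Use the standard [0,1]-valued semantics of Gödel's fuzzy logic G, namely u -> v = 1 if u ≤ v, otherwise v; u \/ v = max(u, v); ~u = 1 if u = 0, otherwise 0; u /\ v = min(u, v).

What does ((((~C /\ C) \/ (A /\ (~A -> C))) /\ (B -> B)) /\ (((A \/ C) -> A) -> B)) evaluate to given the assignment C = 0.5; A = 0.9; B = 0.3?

0.30

~C: Gödel ¬ of 0.5 = 0 (operand ≠ 0)
(~C /\ C) = min(0, 0.5) = 0
~A: Gödel ¬ of 0.9 = 0 (operand ≠ 0)
(~A -> C): 0 ≤ 0.5, so result = 1
(A /\ (~A -> C)) = min(0.9, 1) = 0.9
((~C /\ C) \/ (A /\ (~A -> C))) = max(0, 0.9) = 0.9
(B -> B): 0.3 ≤ 0.3, so result = 1
(((~C /\ C) \/ (A /\ (~A -> C))) /\ (B -> B)) = min(0.9, 1) = 0.9
(A \/ C) = max(0.9, 0.5) = 0.9
((A \/ C) -> A): 0.9 ≤ 0.9, so result = 1
(((A \/ C) -> A) -> B): 1 > 0.3, so result = 0.3
((((~C /\ C) \/ (A /\ (~A -> C))) /\ (B -> B)) /\ (((A \/ C) -> A) -> B)) = min(0.9, 0.3) = 0.3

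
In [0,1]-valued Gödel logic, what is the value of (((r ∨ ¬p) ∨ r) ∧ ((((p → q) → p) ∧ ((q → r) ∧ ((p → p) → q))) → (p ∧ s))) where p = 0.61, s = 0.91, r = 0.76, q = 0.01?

0.76

¬p: Gödel ¬ of 0.61 = 0 (operand ≠ 0)
(r ∨ ¬p) = max(0.76, 0) = 0.76
((r ∨ ¬p) ∨ r) = max(0.76, 0.76) = 0.76
(p → q): 0.61 > 0.01, so result = 0.01
((p → q) → p): 0.01 ≤ 0.61, so result = 1
(q → r): 0.01 ≤ 0.76, so result = 1
(p → p): 0.61 ≤ 0.61, so result = 1
((p → p) → q): 1 > 0.01, so result = 0.01
((q → r) ∧ ((p → p) → q)) = min(1, 0.01) = 0.01
(((p → q) → p) ∧ ((q → r) ∧ ((p → p) → q))) = min(1, 0.01) = 0.01
(p ∧ s) = min(0.61, 0.91) = 0.61
((((p → q) → p) ∧ ((q → r) ∧ ((p → p) → q))) → (p ∧ s)): 0.01 ≤ 0.61, so result = 1
(((r ∨ ¬p) ∨ r) ∧ ((((p → q) → p) ∧ ((q → r) ∧ ((p → p) → q))) → (p ∧ s))) = min(0.76, 1) = 0.76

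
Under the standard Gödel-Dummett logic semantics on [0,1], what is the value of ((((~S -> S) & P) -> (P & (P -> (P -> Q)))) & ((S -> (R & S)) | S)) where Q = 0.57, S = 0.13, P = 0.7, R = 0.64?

0.57

~S: Gödel ¬ of 0.13 = 0 (operand ≠ 0)
(~S -> S): 0 ≤ 0.13, so result = 1
((~S -> S) & P) = min(1, 0.7) = 0.7
(P -> Q): 0.7 > 0.57, so result = 0.57
(P -> (P -> Q)): 0.7 > 0.57, so result = 0.57
(P & (P -> (P -> Q))) = min(0.7, 0.57) = 0.57
(((~S -> S) & P) -> (P & (P -> (P -> Q)))): 0.7 > 0.57, so result = 0.57
(R & S) = min(0.64, 0.13) = 0.13
(S -> (R & S)): 0.13 ≤ 0.13, so result = 1
((S -> (R & S)) | S) = max(1, 0.13) = 1
((((~S -> S) & P) -> (P & (P -> (P -> Q)))) & ((S -> (R & S)) | S)) = min(0.57, 1) = 0.57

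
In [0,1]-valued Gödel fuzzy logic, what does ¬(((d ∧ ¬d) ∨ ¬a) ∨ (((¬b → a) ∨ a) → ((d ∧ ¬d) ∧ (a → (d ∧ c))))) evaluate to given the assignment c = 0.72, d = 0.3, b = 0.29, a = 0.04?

¬d: Gödel ¬ of 0.3 = 0 (operand ≠ 0)
(d ∧ ¬d) = min(0.3, 0) = 0
¬a: Gödel ¬ of 0.04 = 0 (operand ≠ 0)
((d ∧ ¬d) ∨ ¬a) = max(0, 0) = 0
¬b: Gödel ¬ of 0.29 = 0 (operand ≠ 0)
(¬b → a): 0 ≤ 0.04, so result = 1
((¬b → a) ∨ a) = max(1, 0.04) = 1
¬d: Gödel ¬ of 0.3 = 0 (operand ≠ 0)
(d ∧ ¬d) = min(0.3, 0) = 0
(d ∧ c) = min(0.3, 0.72) = 0.3
(a → (d ∧ c)): 0.04 ≤ 0.3, so result = 1
((d ∧ ¬d) ∧ (a → (d ∧ c))) = min(0, 1) = 0
(((¬b → a) ∨ a) → ((d ∧ ¬d) ∧ (a → (d ∧ c)))): 1 > 0, so result = 0
(((d ∧ ¬d) ∨ ¬a) ∨ (((¬b → a) ∨ a) → ((d ∧ ¬d) ∧ (a → (d ∧ c))))) = max(0, 0) = 0
¬(((d ∧ ¬d) ∨ ¬a) ∨ (((¬b → a) ∨ a) → ((d ∧ ¬d) ∧ (a → (d ∧ c))))): Gödel ¬ of 0 = 1 (operand is 0)

1.00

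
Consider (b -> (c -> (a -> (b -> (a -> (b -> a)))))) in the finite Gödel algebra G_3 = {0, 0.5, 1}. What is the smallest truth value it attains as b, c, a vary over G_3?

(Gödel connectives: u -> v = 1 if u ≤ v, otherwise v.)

1.00

Every assignment gives 1. For instance at b = 0, c = 0, a = 0:
  (b -> a): 0 ≤ 0, so result = 1
  (a -> (b -> a)): 0 ≤ 1, so result = 1
  (b -> (a -> (b -> a))): 0 ≤ 1, so result = 1
  (a -> (b -> (a -> (b -> a)))): 0 ≤ 1, so result = 1
  (c -> (a -> (b -> (a -> (b -> a))))): 0 ≤ 1, so result = 1
  (b -> (c -> (a -> (b -> (a -> (b -> a)))))): 0 ≤ 1, so result = 1
All 27 assignments give value 1 — the formula is a G_3-tautology.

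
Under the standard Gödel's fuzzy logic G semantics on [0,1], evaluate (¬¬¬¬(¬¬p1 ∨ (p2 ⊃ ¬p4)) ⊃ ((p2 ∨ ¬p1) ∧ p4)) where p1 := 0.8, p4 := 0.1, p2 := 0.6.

¬p1: Gödel ¬ of 0.8 = 0 (operand ≠ 0)
¬¬p1: Gödel ¬ of 0 = 1 (operand is 0)
¬p4: Gödel ¬ of 0.1 = 0 (operand ≠ 0)
(p2 ⊃ ¬p4): 0.6 > 0, so result = 0
(¬¬p1 ∨ (p2 ⊃ ¬p4)) = max(1, 0) = 1
¬(¬¬p1 ∨ (p2 ⊃ ¬p4)): Gödel ¬ of 1 = 0 (operand ≠ 0)
¬¬(¬¬p1 ∨ (p2 ⊃ ¬p4)): Gödel ¬ of 0 = 1 (operand is 0)
¬¬¬(¬¬p1 ∨ (p2 ⊃ ¬p4)): Gödel ¬ of 1 = 0 (operand ≠ 0)
¬¬¬¬(¬¬p1 ∨ (p2 ⊃ ¬p4)): Gödel ¬ of 0 = 1 (operand is 0)
¬p1: Gödel ¬ of 0.8 = 0 (operand ≠ 0)
(p2 ∨ ¬p1) = max(0.6, 0) = 0.6
((p2 ∨ ¬p1) ∧ p4) = min(0.6, 0.1) = 0.1
(¬¬¬¬(¬¬p1 ∨ (p2 ⊃ ¬p4)) ⊃ ((p2 ∨ ¬p1) ∧ p4)): 1 > 0.1, so result = 0.1

0.10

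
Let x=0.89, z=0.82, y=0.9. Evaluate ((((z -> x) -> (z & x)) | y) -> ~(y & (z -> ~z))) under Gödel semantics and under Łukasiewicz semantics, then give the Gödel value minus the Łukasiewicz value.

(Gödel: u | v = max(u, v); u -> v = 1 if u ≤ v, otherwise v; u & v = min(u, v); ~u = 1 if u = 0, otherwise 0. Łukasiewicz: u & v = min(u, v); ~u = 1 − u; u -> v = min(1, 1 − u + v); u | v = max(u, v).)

Gödel evaluation:
  (z -> x): 0.82 ≤ 0.89, so result = 1
  (z & x) = min(0.82, 0.89) = 0.82
  ((z -> x) -> (z & x)): 1 > 0.82, so result = 0.82
  (((z -> x) -> (z & x)) | y) = max(0.82, 0.9) = 0.9
  ~z: Gödel ¬ of 0.82 = 0 (operand ≠ 0)
  (z -> ~z): 0.82 > 0, so result = 0
  (y & (z -> ~z)) = min(0.9, 0) = 0
  ~(y & (z -> ~z)): Gödel ¬ of 0 = 1 (operand is 0)
  ((((z -> x) -> (z & x)) | y) -> ~(y & (z -> ~z))): 0.9 ≤ 1, so result = 1
  Gödel value = 1
Łukasiewicz evaluation:
  (z -> x): min(1, 1 − 0.82 + 0.89) = 1
  (z & x) = min(0.82, 0.89) = 0.82
  ((z -> x) -> (z & x)): min(1, 1 − 1 + 0.82) = 0.82
  (((z -> x) -> (z & x)) | y) = max(0.82, 0.9) = 0.9
  ~z: Łukasiewicz ¬ gives 1 − 0.82 = 0.18
  (z -> ~z): min(1, 1 − 0.82 + 0.18) = 0.36
  (y & (z -> ~z)) = min(0.9, 0.36) = 0.36
  ~(y & (z -> ~z)): Łukasiewicz ¬ gives 1 − 0.36 = 0.64
  ((((z -> x) -> (z & x)) | y) -> ~(y & (z -> ~z))): min(1, 1 − 0.9 + 0.64) = 0.74
  Łukasiewicz value = 0.74
Difference: 1 − 0.74 = 0.26

0.26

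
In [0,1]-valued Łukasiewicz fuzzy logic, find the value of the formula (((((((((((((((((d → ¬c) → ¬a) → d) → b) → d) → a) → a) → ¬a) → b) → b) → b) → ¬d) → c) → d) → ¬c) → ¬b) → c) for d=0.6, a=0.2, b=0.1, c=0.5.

¬c: Łukasiewicz ¬ gives 1 − 0.5 = 0.5
(d → ¬c): min(1, 1 − 0.6 + 0.5) = 0.9
¬a: Łukasiewicz ¬ gives 1 − 0.2 = 0.8
((d → ¬c) → ¬a): min(1, 1 − 0.9 + 0.8) = 0.9
(((d → ¬c) → ¬a) → d): min(1, 1 − 0.9 + 0.6) = 0.7
((((d → ¬c) → ¬a) → d) → b): min(1, 1 − 0.7 + 0.1) = 0.4
(((((d → ¬c) → ¬a) → d) → b) → d): min(1, 1 − 0.4 + 0.6) = 1
((((((d → ¬c) → ¬a) → d) → b) → d) → a): min(1, 1 − 1 + 0.2) = 0.2
(((((((d → ¬c) → ¬a) → d) → b) → d) → a) → a): min(1, 1 − 0.2 + 0.2) = 1
¬a: Łukasiewicz ¬ gives 1 − 0.2 = 0.8
((((((((d → ¬c) → ¬a) → d) → b) → d) → a) → a) → ¬a): min(1, 1 − 1 + 0.8) = 0.8
(((((((((d → ¬c) → ¬a) → d) → b) → d) → a) → a) → ¬a) → b): min(1, 1 − 0.8 + 0.1) = 0.3
((((((((((d → ¬c) → ¬a) → d) → b) → d) → a) → a) → ¬a) → b) → b): min(1, 1 − 0.3 + 0.1) = 0.8
(((((((((((d → ¬c) → ¬a) → d) → b) → d) → a) → a) → ¬a) → b) → b) → b): min(1, 1 − 0.8 + 0.1) = 0.3
¬d: Łukasiewicz ¬ gives 1 − 0.6 = 0.4
((((((((((((d → ¬c) → ¬a) → d) → b) → d) → a) → a) → ¬a) → b) → b) → b) → ¬d): min(1, 1 − 0.3 + 0.4) = 1
(((((((((((((d → ¬c) → ¬a) → d) → b) → d) → a) → a) → ¬a) → b) → b) → b) → ¬d) → c): min(1, 1 − 1 + 0.5) = 0.5
((((((((((((((d → ¬c) → ¬a) → d) → b) → d) → a) → a) → ¬a) → b) → b) → b) → ¬d) → c) → d): min(1, 1 − 0.5 + 0.6) = 1
¬c: Łukasiewicz ¬ gives 1 − 0.5 = 0.5
(((((((((((((((d → ¬c) → ¬a) → d) → b) → d) → a) → a) → ¬a) → b) → b) → b) → ¬d) → c) → d) → ¬c): min(1, 1 − 1 + 0.5) = 0.5
¬b: Łukasiewicz ¬ gives 1 − 0.1 = 0.9
((((((((((((((((d → ¬c) → ¬a) → d) → b) → d) → a) → a) → ¬a) → b) → b) → b) → ¬d) → c) → d) → ¬c) → ¬b): min(1, 1 − 0.5 + 0.9) = 1
(((((((((((((((((d → ¬c) → ¬a) → d) → b) → d) → a) → a) → ¬a) → b) → b) → b) → ¬d) → c) → d) → ¬c) → ¬b) → c): min(1, 1 − 1 + 0.5) = 0.5

0.50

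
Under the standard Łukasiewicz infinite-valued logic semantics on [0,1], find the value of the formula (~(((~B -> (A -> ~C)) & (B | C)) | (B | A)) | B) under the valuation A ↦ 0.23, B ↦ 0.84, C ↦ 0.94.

~B: Łukasiewicz ¬ gives 1 − 0.84 = 0.16
~C: Łukasiewicz ¬ gives 1 − 0.94 = 0.06
(A -> ~C): min(1, 1 − 0.23 + 0.06) = 0.83
(~B -> (A -> ~C)): min(1, 1 − 0.16 + 0.83) = 1
(B | C) = max(0.84, 0.94) = 0.94
((~B -> (A -> ~C)) & (B | C)) = min(1, 0.94) = 0.94
(B | A) = max(0.84, 0.23) = 0.84
(((~B -> (A -> ~C)) & (B | C)) | (B | A)) = max(0.94, 0.84) = 0.94
~(((~B -> (A -> ~C)) & (B | C)) | (B | A)): Łukasiewicz ¬ gives 1 − 0.94 = 0.06
(~(((~B -> (A -> ~C)) & (B | C)) | (B | A)) | B) = max(0.06, 0.84) = 0.84

0.84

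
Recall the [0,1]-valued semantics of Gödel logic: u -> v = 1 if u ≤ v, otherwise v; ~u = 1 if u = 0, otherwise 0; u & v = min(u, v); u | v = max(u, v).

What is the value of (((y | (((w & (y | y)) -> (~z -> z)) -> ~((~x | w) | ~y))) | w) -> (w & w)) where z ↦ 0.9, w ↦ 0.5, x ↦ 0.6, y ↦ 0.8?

0.50

(y | y) = max(0.8, 0.8) = 0.8
(w & (y | y)) = min(0.5, 0.8) = 0.5
~z: Gödel ¬ of 0.9 = 0 (operand ≠ 0)
(~z -> z): 0 ≤ 0.9, so result = 1
((w & (y | y)) -> (~z -> z)): 0.5 ≤ 1, so result = 1
~x: Gödel ¬ of 0.6 = 0 (operand ≠ 0)
(~x | w) = max(0, 0.5) = 0.5
~y: Gödel ¬ of 0.8 = 0 (operand ≠ 0)
((~x | w) | ~y) = max(0.5, 0) = 0.5
~((~x | w) | ~y): Gödel ¬ of 0.5 = 0 (operand ≠ 0)
(((w & (y | y)) -> (~z -> z)) -> ~((~x | w) | ~y)): 1 > 0, so result = 0
(y | (((w & (y | y)) -> (~z -> z)) -> ~((~x | w) | ~y))) = max(0.8, 0) = 0.8
((y | (((w & (y | y)) -> (~z -> z)) -> ~((~x | w) | ~y))) | w) = max(0.8, 0.5) = 0.8
(w & w) = min(0.5, 0.5) = 0.5
(((y | (((w & (y | y)) -> (~z -> z)) -> ~((~x | w) | ~y))) | w) -> (w & w)): 0.8 > 0.5, so result = 0.5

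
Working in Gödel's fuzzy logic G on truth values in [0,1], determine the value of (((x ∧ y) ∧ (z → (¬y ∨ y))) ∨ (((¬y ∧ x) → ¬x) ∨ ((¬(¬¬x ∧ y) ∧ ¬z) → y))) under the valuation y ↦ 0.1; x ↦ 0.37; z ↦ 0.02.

(x ∧ y) = min(0.37, 0.1) = 0.1
¬y: Gödel ¬ of 0.1 = 0 (operand ≠ 0)
(¬y ∨ y) = max(0, 0.1) = 0.1
(z → (¬y ∨ y)): 0.02 ≤ 0.1, so result = 1
((x ∧ y) ∧ (z → (¬y ∨ y))) = min(0.1, 1) = 0.1
¬y: Gödel ¬ of 0.1 = 0 (operand ≠ 0)
(¬y ∧ x) = min(0, 0.37) = 0
¬x: Gödel ¬ of 0.37 = 0 (operand ≠ 0)
((¬y ∧ x) → ¬x): 0 ≤ 0, so result = 1
¬x: Gödel ¬ of 0.37 = 0 (operand ≠ 0)
¬¬x: Gödel ¬ of 0 = 1 (operand is 0)
(¬¬x ∧ y) = min(1, 0.1) = 0.1
¬(¬¬x ∧ y): Gödel ¬ of 0.1 = 0 (operand ≠ 0)
¬z: Gödel ¬ of 0.02 = 0 (operand ≠ 0)
(¬(¬¬x ∧ y) ∧ ¬z) = min(0, 0) = 0
((¬(¬¬x ∧ y) ∧ ¬z) → y): 0 ≤ 0.1, so result = 1
(((¬y ∧ x) → ¬x) ∨ ((¬(¬¬x ∧ y) ∧ ¬z) → y)) = max(1, 1) = 1
(((x ∧ y) ∧ (z → (¬y ∨ y))) ∨ (((¬y ∧ x) → ¬x) ∨ ((¬(¬¬x ∧ y) ∧ ¬z) → y))) = max(0.1, 1) = 1

1.00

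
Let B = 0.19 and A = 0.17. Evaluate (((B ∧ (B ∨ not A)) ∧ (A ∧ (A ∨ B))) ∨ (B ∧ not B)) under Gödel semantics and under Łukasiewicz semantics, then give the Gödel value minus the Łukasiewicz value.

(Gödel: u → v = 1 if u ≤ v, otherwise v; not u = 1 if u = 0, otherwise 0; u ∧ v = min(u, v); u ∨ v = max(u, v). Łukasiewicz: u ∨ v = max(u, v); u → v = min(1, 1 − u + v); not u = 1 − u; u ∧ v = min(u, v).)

-0.02

Gödel evaluation:
  not A: Gödel ¬ of 0.17 = 0 (operand ≠ 0)
  (B ∨ not A) = max(0.19, 0) = 0.19
  (B ∧ (B ∨ not A)) = min(0.19, 0.19) = 0.19
  (A ∨ B) = max(0.17, 0.19) = 0.19
  (A ∧ (A ∨ B)) = min(0.17, 0.19) = 0.17
  ((B ∧ (B ∨ not A)) ∧ (A ∧ (A ∨ B))) = min(0.19, 0.17) = 0.17
  not B: Gödel ¬ of 0.19 = 0 (operand ≠ 0)
  (B ∧ not B) = min(0.19, 0) = 0
  (((B ∧ (B ∨ not A)) ∧ (A ∧ (A ∨ B))) ∨ (B ∧ not B)) = max(0.17, 0) = 0.17
  Gödel value = 0.17
Łukasiewicz evaluation:
  not A: Łukasiewicz ¬ gives 1 − 0.17 = 0.83
  (B ∨ not A) = max(0.19, 0.83) = 0.83
  (B ∧ (B ∨ not A)) = min(0.19, 0.83) = 0.19
  (A ∨ B) = max(0.17, 0.19) = 0.19
  (A ∧ (A ∨ B)) = min(0.17, 0.19) = 0.17
  ((B ∧ (B ∨ not A)) ∧ (A ∧ (A ∨ B))) = min(0.19, 0.17) = 0.17
  not B: Łukasiewicz ¬ gives 1 − 0.19 = 0.81
  (B ∧ not B) = min(0.19, 0.81) = 0.19
  (((B ∧ (B ∨ not A)) ∧ (A ∧ (A ∨ B))) ∨ (B ∧ not B)) = max(0.17, 0.19) = 0.19
  Łukasiewicz value = 0.19
Difference: 0.17 − 0.19 = -0.02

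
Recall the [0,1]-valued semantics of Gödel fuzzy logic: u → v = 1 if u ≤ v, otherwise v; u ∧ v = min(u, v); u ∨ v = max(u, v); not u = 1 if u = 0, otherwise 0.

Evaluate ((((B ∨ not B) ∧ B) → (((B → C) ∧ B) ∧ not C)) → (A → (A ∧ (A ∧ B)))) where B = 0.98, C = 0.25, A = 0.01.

not B: Gödel ¬ of 0.98 = 0 (operand ≠ 0)
(B ∨ not B) = max(0.98, 0) = 0.98
((B ∨ not B) ∧ B) = min(0.98, 0.98) = 0.98
(B → C): 0.98 > 0.25, so result = 0.25
((B → C) ∧ B) = min(0.25, 0.98) = 0.25
not C: Gödel ¬ of 0.25 = 0 (operand ≠ 0)
(((B → C) ∧ B) ∧ not C) = min(0.25, 0) = 0
(((B ∨ not B) ∧ B) → (((B → C) ∧ B) ∧ not C)): 0.98 > 0, so result = 0
(A ∧ B) = min(0.01, 0.98) = 0.01
(A ∧ (A ∧ B)) = min(0.01, 0.01) = 0.01
(A → (A ∧ (A ∧ B))): 0.01 ≤ 0.01, so result = 1
((((B ∨ not B) ∧ B) → (((B → C) ∧ B) ∧ not C)) → (A → (A ∧ (A ∧ B)))): 0 ≤ 1, so result = 1

1.00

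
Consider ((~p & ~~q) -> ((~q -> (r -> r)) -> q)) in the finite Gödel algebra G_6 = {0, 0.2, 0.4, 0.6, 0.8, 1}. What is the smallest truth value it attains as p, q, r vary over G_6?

The minimum is attained at p = 0, q = 0.2, r = 0:
  ~p: Gödel ¬ of 0 = 1 (operand is 0)
  ~q: Gödel ¬ of 0.2 = 0 (operand ≠ 0)
  ~~q: Gödel ¬ of 0 = 1 (operand is 0)
  (~p & ~~q) = min(1, 1) = 1
  ~q: Gödel ¬ of 0.2 = 0 (operand ≠ 0)
  (r -> r): 0 ≤ 0, so result = 1
  (~q -> (r -> r)): 0 ≤ 1, so result = 1
  ((~q -> (r -> r)) -> q): 1 > 0.2, so result = 0.2
  ((~p & ~~q) -> ((~q -> (r -> r)) -> q)): 1 > 0.2, so result = 0.2
Checking all 216 assignments confirms none give a value below 0.20.

0.20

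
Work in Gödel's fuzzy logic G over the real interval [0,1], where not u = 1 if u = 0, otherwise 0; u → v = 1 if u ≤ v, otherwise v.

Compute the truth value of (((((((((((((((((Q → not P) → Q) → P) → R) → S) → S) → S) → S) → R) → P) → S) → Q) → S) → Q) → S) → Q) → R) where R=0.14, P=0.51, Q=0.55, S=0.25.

not P: Gödel ¬ of 0.51 = 0 (operand ≠ 0)
(Q → not P): 0.55 > 0, so result = 0
((Q → not P) → Q): 0 ≤ 0.55, so result = 1
(((Q → not P) → Q) → P): 1 > 0.51, so result = 0.51
((((Q → not P) → Q) → P) → R): 0.51 > 0.14, so result = 0.14
(((((Q → not P) → Q) → P) → R) → S): 0.14 ≤ 0.25, so result = 1
((((((Q → not P) → Q) → P) → R) → S) → S): 1 > 0.25, so result = 0.25
(((((((Q → not P) → Q) → P) → R) → S) → S) → S): 0.25 ≤ 0.25, so result = 1
((((((((Q → not P) → Q) → P) → R) → S) → S) → S) → S): 1 > 0.25, so result = 0.25
(((((((((Q → not P) → Q) → P) → R) → S) → S) → S) → S) → R): 0.25 > 0.14, so result = 0.14
((((((((((Q → not P) → Q) → P) → R) → S) → S) → S) → S) → R) → P): 0.14 ≤ 0.51, so result = 1
(((((((((((Q → not P) → Q) → P) → R) → S) → S) → S) → S) → R) → P) → S): 1 > 0.25, so result = 0.25
((((((((((((Q → not P) → Q) → P) → R) → S) → S) → S) → S) → R) → P) → S) → Q): 0.25 ≤ 0.55, so result = 1
(((((((((((((Q → not P) → Q) → P) → R) → S) → S) → S) → S) → R) → P) → S) → Q) → S): 1 > 0.25, so result = 0.25
((((((((((((((Q → not P) → Q) → P) → R) → S) → S) → S) → S) → R) → P) → S) → Q) → S) → Q): 0.25 ≤ 0.55, so result = 1
(((((((((((((((Q → not P) → Q) → P) → R) → S) → S) → S) → S) → R) → P) → S) → Q) → S) → Q) → S): 1 > 0.25, so result = 0.25
((((((((((((((((Q → not P) → Q) → P) → R) → S) → S) → S) → S) → R) → P) → S) → Q) → S) → Q) → S) → Q): 0.25 ≤ 0.55, so result = 1
(((((((((((((((((Q → not P) → Q) → P) → R) → S) → S) → S) → S) → R) → P) → S) → Q) → S) → Q) → S) → Q) → R): 1 > 0.14, so result = 0.14

0.14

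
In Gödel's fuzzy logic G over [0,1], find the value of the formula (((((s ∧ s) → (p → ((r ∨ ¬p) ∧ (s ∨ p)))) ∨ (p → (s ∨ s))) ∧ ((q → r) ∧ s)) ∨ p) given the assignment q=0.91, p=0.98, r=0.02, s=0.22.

(s ∧ s) = min(0.22, 0.22) = 0.22
¬p: Gödel ¬ of 0.98 = 0 (operand ≠ 0)
(r ∨ ¬p) = max(0.02, 0) = 0.02
(s ∨ p) = max(0.22, 0.98) = 0.98
((r ∨ ¬p) ∧ (s ∨ p)) = min(0.02, 0.98) = 0.02
(p → ((r ∨ ¬p) ∧ (s ∨ p))): 0.98 > 0.02, so result = 0.02
((s ∧ s) → (p → ((r ∨ ¬p) ∧ (s ∨ p)))): 0.22 > 0.02, so result = 0.02
(s ∨ s) = max(0.22, 0.22) = 0.22
(p → (s ∨ s)): 0.98 > 0.22, so result = 0.22
(((s ∧ s) → (p → ((r ∨ ¬p) ∧ (s ∨ p)))) ∨ (p → (s ∨ s))) = max(0.02, 0.22) = 0.22
(q → r): 0.91 > 0.02, so result = 0.02
((q → r) ∧ s) = min(0.02, 0.22) = 0.02
((((s ∧ s) → (p → ((r ∨ ¬p) ∧ (s ∨ p)))) ∨ (p → (s ∨ s))) ∧ ((q → r) ∧ s)) = min(0.22, 0.02) = 0.02
(((((s ∧ s) → (p → ((r ∨ ¬p) ∧ (s ∨ p)))) ∨ (p → (s ∨ s))) ∧ ((q → r) ∧ s)) ∨ p) = max(0.02, 0.98) = 0.98

0.98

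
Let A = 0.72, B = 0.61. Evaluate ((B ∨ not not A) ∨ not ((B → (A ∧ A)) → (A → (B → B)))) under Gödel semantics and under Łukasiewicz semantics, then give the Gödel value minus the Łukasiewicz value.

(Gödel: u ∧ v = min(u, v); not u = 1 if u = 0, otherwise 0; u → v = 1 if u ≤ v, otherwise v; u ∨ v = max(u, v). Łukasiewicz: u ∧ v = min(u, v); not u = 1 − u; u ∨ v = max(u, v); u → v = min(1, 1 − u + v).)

0.28

Gödel evaluation:
  not A: Gödel ¬ of 0.72 = 0 (operand ≠ 0)
  not not A: Gödel ¬ of 0 = 1 (operand is 0)
  (B ∨ not not A) = max(0.61, 1) = 1
  (A ∧ A) = min(0.72, 0.72) = 0.72
  (B → (A ∧ A)): 0.61 ≤ 0.72, so result = 1
  (B → B): 0.61 ≤ 0.61, so result = 1
  (A → (B → B)): 0.72 ≤ 1, so result = 1
  ((B → (A ∧ A)) → (A → (B → B))): 1 ≤ 1, so result = 1
  not ((B → (A ∧ A)) → (A → (B → B))): Gödel ¬ of 1 = 0 (operand ≠ 0)
  ((B ∨ not not A) ∨ not ((B → (A ∧ A)) → (A → (B → B)))) = max(1, 0) = 1
  Gödel value = 1
Łukasiewicz evaluation:
  not A: Łukasiewicz ¬ gives 1 − 0.72 = 0.28
  not not A: Łukasiewicz ¬ gives 1 − 0.28 = 0.72
  (B ∨ not not A) = max(0.61, 0.72) = 0.72
  (A ∧ A) = min(0.72, 0.72) = 0.72
  (B → (A ∧ A)): min(1, 1 − 0.61 + 0.72) = 1
  (B → B): min(1, 1 − 0.61 + 0.61) = 1
  (A → (B → B)): min(1, 1 − 0.72 + 1) = 1
  ((B → (A ∧ A)) → (A → (B → B))): min(1, 1 − 1 + 1) = 1
  not ((B → (A ∧ A)) → (A → (B → B))): Łukasiewicz ¬ gives 1 − 1 = 0
  ((B ∨ not not A) ∨ not ((B → (A ∧ A)) → (A → (B → B)))) = max(0.72, 0) = 0.72
  Łukasiewicz value = 0.72
Difference: 1 − 0.72 = 0.28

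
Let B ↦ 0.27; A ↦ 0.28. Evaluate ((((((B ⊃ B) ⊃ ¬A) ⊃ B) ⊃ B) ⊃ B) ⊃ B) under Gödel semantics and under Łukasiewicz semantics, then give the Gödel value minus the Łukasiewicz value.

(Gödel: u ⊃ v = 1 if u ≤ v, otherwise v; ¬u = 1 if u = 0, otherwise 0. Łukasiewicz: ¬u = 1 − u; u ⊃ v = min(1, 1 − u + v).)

Gödel evaluation:
  (B ⊃ B): 0.27 ≤ 0.27, so result = 1
  ¬A: Gödel ¬ of 0.28 = 0 (operand ≠ 0)
  ((B ⊃ B) ⊃ ¬A): 1 > 0, so result = 0
  (((B ⊃ B) ⊃ ¬A) ⊃ B): 0 ≤ 0.27, so result = 1
  ((((B ⊃ B) ⊃ ¬A) ⊃ B) ⊃ B): 1 > 0.27, so result = 0.27
  (((((B ⊃ B) ⊃ ¬A) ⊃ B) ⊃ B) ⊃ B): 0.27 ≤ 0.27, so result = 1
  ((((((B ⊃ B) ⊃ ¬A) ⊃ B) ⊃ B) ⊃ B) ⊃ B): 1 > 0.27, so result = 0.27
  Gödel value = 0.27
Łukasiewicz evaluation:
  (B ⊃ B): min(1, 1 − 0.27 + 0.27) = 1
  ¬A: Łukasiewicz ¬ gives 1 − 0.28 = 0.72
  ((B ⊃ B) ⊃ ¬A): min(1, 1 − 1 + 0.72) = 0.72
  (((B ⊃ B) ⊃ ¬A) ⊃ B): min(1, 1 − 0.72 + 0.27) = 0.55
  ((((B ⊃ B) ⊃ ¬A) ⊃ B) ⊃ B): min(1, 1 − 0.55 + 0.27) = 0.72
  (((((B ⊃ B) ⊃ ¬A) ⊃ B) ⊃ B) ⊃ B): min(1, 1 − 0.72 + 0.27) = 0.55
  ((((((B ⊃ B) ⊃ ¬A) ⊃ B) ⊃ B) ⊃ B) ⊃ B): min(1, 1 − 0.55 + 0.27) = 0.72
  Łukasiewicz value = 0.72
Difference: 0.27 − 0.72 = -0.45

-0.45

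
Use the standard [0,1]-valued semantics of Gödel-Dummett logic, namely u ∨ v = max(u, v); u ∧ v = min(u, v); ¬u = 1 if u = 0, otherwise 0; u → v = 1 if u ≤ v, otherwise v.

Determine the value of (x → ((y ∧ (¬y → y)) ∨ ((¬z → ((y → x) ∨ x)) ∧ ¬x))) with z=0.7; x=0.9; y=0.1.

0.10

¬y: Gödel ¬ of 0.1 = 0 (operand ≠ 0)
(¬y → y): 0 ≤ 0.1, so result = 1
(y ∧ (¬y → y)) = min(0.1, 1) = 0.1
¬z: Gödel ¬ of 0.7 = 0 (operand ≠ 0)
(y → x): 0.1 ≤ 0.9, so result = 1
((y → x) ∨ x) = max(1, 0.9) = 1
(¬z → ((y → x) ∨ x)): 0 ≤ 1, so result = 1
¬x: Gödel ¬ of 0.9 = 0 (operand ≠ 0)
((¬z → ((y → x) ∨ x)) ∧ ¬x) = min(1, 0) = 0
((y ∧ (¬y → y)) ∨ ((¬z → ((y → x) ∨ x)) ∧ ¬x)) = max(0.1, 0) = 0.1
(x → ((y ∧ (¬y → y)) ∨ ((¬z → ((y → x) ∨ x)) ∧ ¬x))): 0.9 > 0.1, so result = 0.1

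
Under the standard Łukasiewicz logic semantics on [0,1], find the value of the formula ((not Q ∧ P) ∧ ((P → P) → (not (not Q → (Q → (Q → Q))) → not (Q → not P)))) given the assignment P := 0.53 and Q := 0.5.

0.50

not Q: Łukasiewicz ¬ gives 1 − 0.5 = 0.5
(not Q ∧ P) = min(0.5, 0.53) = 0.5
(P → P): min(1, 1 − 0.53 + 0.53) = 1
not Q: Łukasiewicz ¬ gives 1 − 0.5 = 0.5
(Q → Q): min(1, 1 − 0.5 + 0.5) = 1
(Q → (Q → Q)): min(1, 1 − 0.5 + 1) = 1
(not Q → (Q → (Q → Q))): min(1, 1 − 0.5 + 1) = 1
not (not Q → (Q → (Q → Q))): Łukasiewicz ¬ gives 1 − 1 = 0
not P: Łukasiewicz ¬ gives 1 − 0.53 = 0.47
(Q → not P): min(1, 1 − 0.5 + 0.47) = 0.97
not (Q → not P): Łukasiewicz ¬ gives 1 − 0.97 = 0.03
(not (not Q → (Q → (Q → Q))) → not (Q → not P)): min(1, 1 − 0 + 0.03) = 1
((P → P) → (not (not Q → (Q → (Q → Q))) → not (Q → not P))): min(1, 1 − 1 + 1) = 1
((not Q ∧ P) ∧ ((P → P) → (not (not Q → (Q → (Q → Q))) → not (Q → not P)))) = min(0.5, 1) = 0.5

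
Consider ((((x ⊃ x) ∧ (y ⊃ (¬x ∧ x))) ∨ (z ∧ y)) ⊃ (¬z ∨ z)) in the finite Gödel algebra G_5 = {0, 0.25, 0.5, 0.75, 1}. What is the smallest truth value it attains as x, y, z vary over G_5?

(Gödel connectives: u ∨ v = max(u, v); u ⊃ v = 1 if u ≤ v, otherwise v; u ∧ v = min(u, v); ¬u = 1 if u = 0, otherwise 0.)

The minimum is attained at x = 0, y = 0, z = 0.25:
  (x ⊃ x): 0 ≤ 0, so result = 1
  ¬x: Gödel ¬ of 0 = 1 (operand is 0)
  (¬x ∧ x) = min(1, 0) = 0
  (y ⊃ (¬x ∧ x)): 0 ≤ 0, so result = 1
  ((x ⊃ x) ∧ (y ⊃ (¬x ∧ x))) = min(1, 1) = 1
  (z ∧ y) = min(0.25, 0) = 0
  (((x ⊃ x) ∧ (y ⊃ (¬x ∧ x))) ∨ (z ∧ y)) = max(1, 0) = 1
  ¬z: Gödel ¬ of 0.25 = 0 (operand ≠ 0)
  (¬z ∨ z) = max(0, 0.25) = 0.25
  ((((x ⊃ x) ∧ (y ⊃ (¬x ∧ x))) ∨ (z ∧ y)) ⊃ (¬z ∨ z)): 1 > 0.25, so result = 0.25
Checking all 125 assignments confirms none give a value below 0.25.

0.25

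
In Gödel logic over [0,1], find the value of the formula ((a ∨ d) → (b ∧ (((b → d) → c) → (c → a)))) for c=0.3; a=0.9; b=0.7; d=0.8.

(a ∨ d) = max(0.9, 0.8) = 0.9
(b → d): 0.7 ≤ 0.8, so result = 1
((b → d) → c): 1 > 0.3, so result = 0.3
(c → a): 0.3 ≤ 0.9, so result = 1
(((b → d) → c) → (c → a)): 0.3 ≤ 1, so result = 1
(b ∧ (((b → d) → c) → (c → a))) = min(0.7, 1) = 0.7
((a ∨ d) → (b ∧ (((b → d) → c) → (c → a)))): 0.9 > 0.7, so result = 0.7

0.70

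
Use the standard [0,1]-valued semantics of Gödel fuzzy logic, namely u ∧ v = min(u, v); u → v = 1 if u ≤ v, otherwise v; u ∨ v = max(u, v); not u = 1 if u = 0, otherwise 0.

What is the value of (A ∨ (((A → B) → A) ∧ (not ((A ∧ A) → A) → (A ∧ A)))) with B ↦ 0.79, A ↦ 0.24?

(A → B): 0.24 ≤ 0.79, so result = 1
((A → B) → A): 1 > 0.24, so result = 0.24
(A ∧ A) = min(0.24, 0.24) = 0.24
((A ∧ A) → A): 0.24 ≤ 0.24, so result = 1
not ((A ∧ A) → A): Gödel ¬ of 1 = 0 (operand ≠ 0)
(A ∧ A) = min(0.24, 0.24) = 0.24
(not ((A ∧ A) → A) → (A ∧ A)): 0 ≤ 0.24, so result = 1
(((A → B) → A) ∧ (not ((A ∧ A) → A) → (A ∧ A))) = min(0.24, 1) = 0.24
(A ∨ (((A → B) → A) ∧ (not ((A ∧ A) → A) → (A ∧ A)))) = max(0.24, 0.24) = 0.24

0.24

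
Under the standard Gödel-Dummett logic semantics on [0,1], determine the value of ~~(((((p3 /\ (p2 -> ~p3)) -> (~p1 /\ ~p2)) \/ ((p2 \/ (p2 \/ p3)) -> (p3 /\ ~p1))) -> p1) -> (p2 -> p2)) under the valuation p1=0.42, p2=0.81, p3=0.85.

1.00

~p3: Gödel ¬ of 0.85 = 0 (operand ≠ 0)
(p2 -> ~p3): 0.81 > 0, so result = 0
(p3 /\ (p2 -> ~p3)) = min(0.85, 0) = 0
~p1: Gödel ¬ of 0.42 = 0 (operand ≠ 0)
~p2: Gödel ¬ of 0.81 = 0 (operand ≠ 0)
(~p1 /\ ~p2) = min(0, 0) = 0
((p3 /\ (p2 -> ~p3)) -> (~p1 /\ ~p2)): 0 ≤ 0, so result = 1
(p2 \/ p3) = max(0.81, 0.85) = 0.85
(p2 \/ (p2 \/ p3)) = max(0.81, 0.85) = 0.85
~p1: Gödel ¬ of 0.42 = 0 (operand ≠ 0)
(p3 /\ ~p1) = min(0.85, 0) = 0
((p2 \/ (p2 \/ p3)) -> (p3 /\ ~p1)): 0.85 > 0, so result = 0
(((p3 /\ (p2 -> ~p3)) -> (~p1 /\ ~p2)) \/ ((p2 \/ (p2 \/ p3)) -> (p3 /\ ~p1))) = max(1, 0) = 1
((((p3 /\ (p2 -> ~p3)) -> (~p1 /\ ~p2)) \/ ((p2 \/ (p2 \/ p3)) -> (p3 /\ ~p1))) -> p1): 1 > 0.42, so result = 0.42
(p2 -> p2): 0.81 ≤ 0.81, so result = 1
(((((p3 /\ (p2 -> ~p3)) -> (~p1 /\ ~p2)) \/ ((p2 \/ (p2 \/ p3)) -> (p3 /\ ~p1))) -> p1) -> (p2 -> p2)): 0.42 ≤ 1, so result = 1
~(((((p3 /\ (p2 -> ~p3)) -> (~p1 /\ ~p2)) \/ ((p2 \/ (p2 \/ p3)) -> (p3 /\ ~p1))) -> p1) -> (p2 -> p2)): Gödel ¬ of 1 = 0 (operand ≠ 0)
~~(((((p3 /\ (p2 -> ~p3)) -> (~p1 /\ ~p2)) \/ ((p2 \/ (p2 \/ p3)) -> (p3 /\ ~p1))) -> p1) -> (p2 -> p2)): Gödel ¬ of 0 = 1 (operand is 0)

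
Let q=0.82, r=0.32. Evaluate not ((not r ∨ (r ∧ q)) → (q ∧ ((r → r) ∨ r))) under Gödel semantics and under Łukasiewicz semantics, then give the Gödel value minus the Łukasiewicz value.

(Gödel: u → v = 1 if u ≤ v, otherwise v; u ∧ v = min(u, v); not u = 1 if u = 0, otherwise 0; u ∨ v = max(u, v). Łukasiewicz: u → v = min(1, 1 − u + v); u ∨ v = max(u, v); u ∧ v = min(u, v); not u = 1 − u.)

Gödel evaluation:
  not r: Gödel ¬ of 0.32 = 0 (operand ≠ 0)
  (r ∧ q) = min(0.32, 0.82) = 0.32
  (not r ∨ (r ∧ q)) = max(0, 0.32) = 0.32
  (r → r): 0.32 ≤ 0.32, so result = 1
  ((r → r) ∨ r) = max(1, 0.32) = 1
  (q ∧ ((r → r) ∨ r)) = min(0.82, 1) = 0.82
  ((not r ∨ (r ∧ q)) → (q ∧ ((r → r) ∨ r))): 0.32 ≤ 0.82, so result = 1
  not ((not r ∨ (r ∧ q)) → (q ∧ ((r → r) ∨ r))): Gödel ¬ of 1 = 0 (operand ≠ 0)
  Gödel value = 0
Łukasiewicz evaluation:
  not r: Łukasiewicz ¬ gives 1 − 0.32 = 0.68
  (r ∧ q) = min(0.32, 0.82) = 0.32
  (not r ∨ (r ∧ q)) = max(0.68, 0.32) = 0.68
  (r → r): min(1, 1 − 0.32 + 0.32) = 1
  ((r → r) ∨ r) = max(1, 0.32) = 1
  (q ∧ ((r → r) ∨ r)) = min(0.82, 1) = 0.82
  ((not r ∨ (r ∧ q)) → (q ∧ ((r → r) ∨ r))): min(1, 1 − 0.68 + 0.82) = 1
  not ((not r ∨ (r ∧ q)) → (q ∧ ((r → r) ∨ r))): Łukasiewicz ¬ gives 1 − 1 = 0
  Łukasiewicz value = 0
Difference: 0 − 0 = 0.00

0.00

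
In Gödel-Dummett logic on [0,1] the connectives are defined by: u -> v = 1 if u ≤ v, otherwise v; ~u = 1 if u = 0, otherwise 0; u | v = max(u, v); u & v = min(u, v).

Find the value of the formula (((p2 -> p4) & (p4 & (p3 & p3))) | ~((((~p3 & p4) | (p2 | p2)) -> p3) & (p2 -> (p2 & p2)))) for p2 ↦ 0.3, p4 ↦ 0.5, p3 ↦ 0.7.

0.50

(p2 -> p4): 0.3 ≤ 0.5, so result = 1
(p3 & p3) = min(0.7, 0.7) = 0.7
(p4 & (p3 & p3)) = min(0.5, 0.7) = 0.5
((p2 -> p4) & (p4 & (p3 & p3))) = min(1, 0.5) = 0.5
~p3: Gödel ¬ of 0.7 = 0 (operand ≠ 0)
(~p3 & p4) = min(0, 0.5) = 0
(p2 | p2) = max(0.3, 0.3) = 0.3
((~p3 & p4) | (p2 | p2)) = max(0, 0.3) = 0.3
(((~p3 & p4) | (p2 | p2)) -> p3): 0.3 ≤ 0.7, so result = 1
(p2 & p2) = min(0.3, 0.3) = 0.3
(p2 -> (p2 & p2)): 0.3 ≤ 0.3, so result = 1
((((~p3 & p4) | (p2 | p2)) -> p3) & (p2 -> (p2 & p2))) = min(1, 1) = 1
~((((~p3 & p4) | (p2 | p2)) -> p3) & (p2 -> (p2 & p2))): Gödel ¬ of 1 = 0 (operand ≠ 0)
(((p2 -> p4) & (p4 & (p3 & p3))) | ~((((~p3 & p4) | (p2 | p2)) -> p3) & (p2 -> (p2 & p2)))) = max(0.5, 0) = 0.5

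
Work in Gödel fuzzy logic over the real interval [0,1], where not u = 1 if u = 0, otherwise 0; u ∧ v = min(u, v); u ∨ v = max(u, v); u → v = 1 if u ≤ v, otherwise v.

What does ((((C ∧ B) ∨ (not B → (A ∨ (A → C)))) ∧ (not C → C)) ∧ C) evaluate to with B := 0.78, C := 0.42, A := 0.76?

(C ∧ B) = min(0.42, 0.78) = 0.42
not B: Gödel ¬ of 0.78 = 0 (operand ≠ 0)
(A → C): 0.76 > 0.42, so result = 0.42
(A ∨ (A → C)) = max(0.76, 0.42) = 0.76
(not B → (A ∨ (A → C))): 0 ≤ 0.76, so result = 1
((C ∧ B) ∨ (not B → (A ∨ (A → C)))) = max(0.42, 1) = 1
not C: Gödel ¬ of 0.42 = 0 (operand ≠ 0)
(not C → C): 0 ≤ 0.42, so result = 1
(((C ∧ B) ∨ (not B → (A ∨ (A → C)))) ∧ (not C → C)) = min(1, 1) = 1
((((C ∧ B) ∨ (not B → (A ∨ (A → C)))) ∧ (not C → C)) ∧ C) = min(1, 0.42) = 0.42

0.42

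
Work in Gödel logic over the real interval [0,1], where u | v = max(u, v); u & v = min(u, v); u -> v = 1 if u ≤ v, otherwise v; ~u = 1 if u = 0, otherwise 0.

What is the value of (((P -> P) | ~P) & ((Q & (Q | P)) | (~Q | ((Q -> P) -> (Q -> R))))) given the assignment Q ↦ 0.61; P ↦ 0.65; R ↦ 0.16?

0.61

(P -> P): 0.65 ≤ 0.65, so result = 1
~P: Gödel ¬ of 0.65 = 0 (operand ≠ 0)
((P -> P) | ~P) = max(1, 0) = 1
(Q | P) = max(0.61, 0.65) = 0.65
(Q & (Q | P)) = min(0.61, 0.65) = 0.61
~Q: Gödel ¬ of 0.61 = 0 (operand ≠ 0)
(Q -> P): 0.61 ≤ 0.65, so result = 1
(Q -> R): 0.61 > 0.16, so result = 0.16
((Q -> P) -> (Q -> R)): 1 > 0.16, so result = 0.16
(~Q | ((Q -> P) -> (Q -> R))) = max(0, 0.16) = 0.16
((Q & (Q | P)) | (~Q | ((Q -> P) -> (Q -> R)))) = max(0.61, 0.16) = 0.61
(((P -> P) | ~P) & ((Q & (Q | P)) | (~Q | ((Q -> P) -> (Q -> R))))) = min(1, 0.61) = 0.61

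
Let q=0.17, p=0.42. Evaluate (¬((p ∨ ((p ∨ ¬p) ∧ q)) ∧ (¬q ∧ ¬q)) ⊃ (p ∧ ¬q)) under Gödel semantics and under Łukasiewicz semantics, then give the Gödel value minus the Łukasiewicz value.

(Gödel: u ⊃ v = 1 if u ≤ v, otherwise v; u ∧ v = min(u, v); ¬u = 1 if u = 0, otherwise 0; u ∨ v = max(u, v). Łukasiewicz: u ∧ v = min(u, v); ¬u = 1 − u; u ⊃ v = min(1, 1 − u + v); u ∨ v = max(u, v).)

Gödel evaluation:
  ¬p: Gödel ¬ of 0.42 = 0 (operand ≠ 0)
  (p ∨ ¬p) = max(0.42, 0) = 0.42
  ((p ∨ ¬p) ∧ q) = min(0.42, 0.17) = 0.17
  (p ∨ ((p ∨ ¬p) ∧ q)) = max(0.42, 0.17) = 0.42
  ¬q: Gödel ¬ of 0.17 = 0 (operand ≠ 0)
  ¬q: Gödel ¬ of 0.17 = 0 (operand ≠ 0)
  (¬q ∧ ¬q) = min(0, 0) = 0
  ((p ∨ ((p ∨ ¬p) ∧ q)) ∧ (¬q ∧ ¬q)) = min(0.42, 0) = 0
  ¬((p ∨ ((p ∨ ¬p) ∧ q)) ∧ (¬q ∧ ¬q)): Gödel ¬ of 0 = 1 (operand is 0)
  ¬q: Gödel ¬ of 0.17 = 0 (operand ≠ 0)
  (p ∧ ¬q) = min(0.42, 0) = 0
  (¬((p ∨ ((p ∨ ¬p) ∧ q)) ∧ (¬q ∧ ¬q)) ⊃ (p ∧ ¬q)): 1 > 0, so result = 0
  Gödel value = 0
Łukasiewicz evaluation:
  ¬p: Łukasiewicz ¬ gives 1 − 0.42 = 0.58
  (p ∨ ¬p) = max(0.42, 0.58) = 0.58
  ((p ∨ ¬p) ∧ q) = min(0.58, 0.17) = 0.17
  (p ∨ ((p ∨ ¬p) ∧ q)) = max(0.42, 0.17) = 0.42
  ¬q: Łukasiewicz ¬ gives 1 − 0.17 = 0.83
  ¬q: Łukasiewicz ¬ gives 1 − 0.17 = 0.83
  (¬q ∧ ¬q) = min(0.83, 0.83) = 0.83
  ((p ∨ ((p ∨ ¬p) ∧ q)) ∧ (¬q ∧ ¬q)) = min(0.42, 0.83) = 0.42
  ¬((p ∨ ((p ∨ ¬p) ∧ q)) ∧ (¬q ∧ ¬q)): Łukasiewicz ¬ gives 1 − 0.42 = 0.58
  ¬q: Łukasiewicz ¬ gives 1 − 0.17 = 0.83
  (p ∧ ¬q) = min(0.42, 0.83) = 0.42
  (¬((p ∨ ((p ∨ ¬p) ∧ q)) ∧ (¬q ∧ ¬q)) ⊃ (p ∧ ¬q)): min(1, 1 − 0.58 + 0.42) = 0.84
  Łukasiewicz value = 0.84
Difference: 0 − 0.84 = -0.84

-0.84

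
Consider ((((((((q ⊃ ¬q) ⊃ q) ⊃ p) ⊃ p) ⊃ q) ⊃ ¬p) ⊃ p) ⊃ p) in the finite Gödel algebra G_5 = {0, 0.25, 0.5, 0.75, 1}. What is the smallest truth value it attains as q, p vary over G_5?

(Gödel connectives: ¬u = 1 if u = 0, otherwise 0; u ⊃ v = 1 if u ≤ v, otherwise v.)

The minimum is attained at q = 0.25, p = 0.25:
  ¬q: Gödel ¬ of 0.25 = 0 (operand ≠ 0)
  (q ⊃ ¬q): 0.25 > 0, so result = 0
  ((q ⊃ ¬q) ⊃ q): 0 ≤ 0.25, so result = 1
  (((q ⊃ ¬q) ⊃ q) ⊃ p): 1 > 0.25, so result = 0.25
  ((((q ⊃ ¬q) ⊃ q) ⊃ p) ⊃ p): 0.25 ≤ 0.25, so result = 1
  (((((q ⊃ ¬q) ⊃ q) ⊃ p) ⊃ p) ⊃ q): 1 > 0.25, so result = 0.25
  ¬p: Gödel ¬ of 0.25 = 0 (operand ≠ 0)
  ((((((q ⊃ ¬q) ⊃ q) ⊃ p) ⊃ p) ⊃ q) ⊃ ¬p): 0.25 > 0, so result = 0
  (((((((q ⊃ ¬q) ⊃ q) ⊃ p) ⊃ p) ⊃ q) ⊃ ¬p) ⊃ p): 0 ≤ 0.25, so result = 1
  ((((((((q ⊃ ¬q) ⊃ q) ⊃ p) ⊃ p) ⊃ q) ⊃ ¬p) ⊃ p) ⊃ p): 1 > 0.25, so result = 0.25
Checking all 25 assignments confirms none give a value below 0.25.

0.25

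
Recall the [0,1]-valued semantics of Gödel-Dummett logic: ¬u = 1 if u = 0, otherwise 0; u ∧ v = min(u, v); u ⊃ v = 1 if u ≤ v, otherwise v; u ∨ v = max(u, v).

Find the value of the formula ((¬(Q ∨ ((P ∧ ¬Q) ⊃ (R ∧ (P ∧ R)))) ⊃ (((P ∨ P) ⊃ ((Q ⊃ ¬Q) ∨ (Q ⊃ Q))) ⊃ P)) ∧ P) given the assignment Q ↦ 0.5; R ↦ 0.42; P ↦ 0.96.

¬Q: Gödel ¬ of 0.5 = 0 (operand ≠ 0)
(P ∧ ¬Q) = min(0.96, 0) = 0
(P ∧ R) = min(0.96, 0.42) = 0.42
(R ∧ (P ∧ R)) = min(0.42, 0.42) = 0.42
((P ∧ ¬Q) ⊃ (R ∧ (P ∧ R))): 0 ≤ 0.42, so result = 1
(Q ∨ ((P ∧ ¬Q) ⊃ (R ∧ (P ∧ R)))) = max(0.5, 1) = 1
¬(Q ∨ ((P ∧ ¬Q) ⊃ (R ∧ (P ∧ R)))): Gödel ¬ of 1 = 0 (operand ≠ 0)
(P ∨ P) = max(0.96, 0.96) = 0.96
¬Q: Gödel ¬ of 0.5 = 0 (operand ≠ 0)
(Q ⊃ ¬Q): 0.5 > 0, so result = 0
(Q ⊃ Q): 0.5 ≤ 0.5, so result = 1
((Q ⊃ ¬Q) ∨ (Q ⊃ Q)) = max(0, 1) = 1
((P ∨ P) ⊃ ((Q ⊃ ¬Q) ∨ (Q ⊃ Q))): 0.96 ≤ 1, so result = 1
(((P ∨ P) ⊃ ((Q ⊃ ¬Q) ∨ (Q ⊃ Q))) ⊃ P): 1 > 0.96, so result = 0.96
(¬(Q ∨ ((P ∧ ¬Q) ⊃ (R ∧ (P ∧ R)))) ⊃ (((P ∨ P) ⊃ ((Q ⊃ ¬Q) ∨ (Q ⊃ Q))) ⊃ P)): 0 ≤ 0.96, so result = 1
((¬(Q ∨ ((P ∧ ¬Q) ⊃ (R ∧ (P ∧ R)))) ⊃ (((P ∨ P) ⊃ ((Q ⊃ ¬Q) ∨ (Q ⊃ Q))) ⊃ P)) ∧ P) = min(1, 0.96) = 0.96

0.96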